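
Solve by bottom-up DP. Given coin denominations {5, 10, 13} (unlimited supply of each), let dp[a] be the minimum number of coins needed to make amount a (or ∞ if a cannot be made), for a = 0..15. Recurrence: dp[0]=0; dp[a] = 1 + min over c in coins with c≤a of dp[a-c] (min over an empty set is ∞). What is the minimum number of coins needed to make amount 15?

2

 a  0  1  2  3  4  5  6  7  8  9 10 11 12 13 14 15
dp  0  -  -  -  -  1  -  -  -  -  1  -  -  1  -  2
(- denotes ∞ / unreachable)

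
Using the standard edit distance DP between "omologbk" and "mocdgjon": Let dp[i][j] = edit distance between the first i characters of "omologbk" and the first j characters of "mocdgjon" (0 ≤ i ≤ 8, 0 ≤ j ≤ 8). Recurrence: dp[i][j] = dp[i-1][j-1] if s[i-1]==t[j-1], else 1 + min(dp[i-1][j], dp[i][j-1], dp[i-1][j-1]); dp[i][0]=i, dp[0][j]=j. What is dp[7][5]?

4

   ''  m  o  c  d  g  j  o  n
''  0  1  2  3  4  5  6  7  8
 o  1  1  1  2  3  4  5  6  7
 m  2  1  2  2  3  4  5  6  7
 o  3  2  1  2  3  4  5  5  6
 l  4  3  2  2  3  4  5  6  6
 o  5  4  3  3  3  4  5  5  6
 g  6  5  4  4  4  3  4  5  6
 b  7  6  5  5  5  4  4  5  6
 k  8  7  6  6  6  5  5  5  6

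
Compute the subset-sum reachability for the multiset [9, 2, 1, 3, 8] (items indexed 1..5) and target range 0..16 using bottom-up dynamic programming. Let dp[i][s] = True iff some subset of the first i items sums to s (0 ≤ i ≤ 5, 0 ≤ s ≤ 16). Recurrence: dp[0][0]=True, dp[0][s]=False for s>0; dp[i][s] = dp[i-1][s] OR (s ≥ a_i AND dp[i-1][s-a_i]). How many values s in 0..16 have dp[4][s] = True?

14

i\s   0   1   2   3   4   5   6   7   8   9  10  11  12  13  14  15  16
  0   T   F   F   F   F   F   F   F   F   F   F   F   F   F   F   F   F
  1   T   F   F   F   F   F   F   F   F   T   F   F   F   F   F   F   F
  2   T   F   T   F   F   F   F   F   F   T   F   T   F   F   F   F   F
  3   T   T   T   T   F   F   F   F   F   T   T   T   T   F   F   F   F
  4   T   T   T   T   T   T   T   F   F   T   T   T   T   T   T   T   F
  5   T   T   T   T   T   T   T   F   T   T   T   T   T   T   T   T   F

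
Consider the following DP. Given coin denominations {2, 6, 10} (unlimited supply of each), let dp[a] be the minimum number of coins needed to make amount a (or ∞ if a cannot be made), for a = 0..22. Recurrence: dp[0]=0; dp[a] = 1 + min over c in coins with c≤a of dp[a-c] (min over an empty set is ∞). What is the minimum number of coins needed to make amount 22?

 a  0  1  2  3  4  5  6  7  8  9 10 11 12 13 14 15 16 17 18 19 20 21 22
dp  0  -  1  -  2  -  1  -  2  -  1  -  2  -  3  -  2  -  3  -  2  -  3
(- denotes ∞ / unreachable)

3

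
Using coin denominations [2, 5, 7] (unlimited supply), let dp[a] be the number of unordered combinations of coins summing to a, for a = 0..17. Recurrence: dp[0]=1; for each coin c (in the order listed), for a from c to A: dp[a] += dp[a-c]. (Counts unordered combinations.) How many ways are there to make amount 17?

after  coin     0     1     2     3     4     5     6     7     8     9    10    11    12    13    14    15    16    17
          2     1     0     1     0     1     0     1     0     1     0     1     0     1     0     1     0     1     0
          5     1     0     1     0     1     1     1     1     1     1     2     1     2     1     2     2     2     2
          7     1     0     1     0     1     1     1     2     1     2     2     2     3     2     4     3     4     4

4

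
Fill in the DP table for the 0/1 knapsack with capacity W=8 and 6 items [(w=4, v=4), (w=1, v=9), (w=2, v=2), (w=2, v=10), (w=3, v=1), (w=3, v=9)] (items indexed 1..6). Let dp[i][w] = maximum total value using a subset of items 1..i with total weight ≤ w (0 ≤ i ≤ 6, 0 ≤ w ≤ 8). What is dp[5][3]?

i\w   0   1   2   3   4   5   6   7   8
  0   0   0   0   0   0   0   0   0   0
  1   0   0   0   0   4   4   4   4   4
  2   0   9   9   9   9  13  13  13  13
  3   0   9   9  11  11  13  13  15  15
  4   0   9  10  19  19  21  21  23  23
  5   0   9  10  19  19  21  21  23  23
  6   0   9  10  19  19  21  28  28  30

19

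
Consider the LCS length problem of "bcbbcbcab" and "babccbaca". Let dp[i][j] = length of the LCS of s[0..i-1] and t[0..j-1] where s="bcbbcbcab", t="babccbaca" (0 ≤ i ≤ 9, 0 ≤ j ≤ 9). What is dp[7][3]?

2

   ''  b  a  b  c  c  b  a  c  a
''  0  0  0  0  0  0  0  0  0  0
 b  0  1  1  1  1  1  1  1  1  1
 c  0  1  1  1  2  2  2  2  2  2
 b  0  1  1  2  2  2  3  3  3  3
 b  0  1  1  2  2  2  3  3  3  3
 c  0  1  1  2  3  3  3  3  4  4
 b  0  1  1  2  3  3  4  4  4  4
 c  0  1  1  2  3  4  4  4  5  5
 a  0  1  2  2  3  4  4  5  5  6
 b  0  1  2  3  3  4  5  5  5  6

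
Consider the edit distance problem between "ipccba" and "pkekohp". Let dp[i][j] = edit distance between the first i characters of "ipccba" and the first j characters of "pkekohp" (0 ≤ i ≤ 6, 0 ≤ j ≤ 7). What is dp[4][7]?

7

   ''  p  k  e  k  o  h  p
''  0  1  2  3  4  5  6  7
 i  1  1  2  3  4  5  6  7
 p  2  1  2  3  4  5  6  6
 c  3  2  2  3  4  5  6  7
 c  4  3  3  3  4  5  6  7
 b  5  4  4  4  4  5  6  7
 a  6  5  5  5  5  5  6  7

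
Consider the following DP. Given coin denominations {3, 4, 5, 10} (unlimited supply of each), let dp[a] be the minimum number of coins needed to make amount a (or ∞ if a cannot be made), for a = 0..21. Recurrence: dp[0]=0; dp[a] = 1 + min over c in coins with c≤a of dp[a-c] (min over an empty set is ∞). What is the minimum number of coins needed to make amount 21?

4

 a  0  1  2  3  4  5  6  7  8  9 10 11 12 13 14 15 16 17 18 19 20 21
dp  0  -  -  1  1  1  2  2  2  2  1  3  3  2  2  2  3  3  3  3  2  4
(- denotes ∞ / unreachable)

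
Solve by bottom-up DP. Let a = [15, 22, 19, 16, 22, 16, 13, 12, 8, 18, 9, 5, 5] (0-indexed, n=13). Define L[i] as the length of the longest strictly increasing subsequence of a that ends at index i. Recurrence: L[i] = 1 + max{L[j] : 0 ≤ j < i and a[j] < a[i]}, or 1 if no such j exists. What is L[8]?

   i    0    1    2    3    4    5    6    7    8    9   10   11   12
a[i]   15   22   19   16   22   16   13   12    8   18    9    5    5
L[i]    1    2    2    2    3    2    1    1    1    3    2    1    1

1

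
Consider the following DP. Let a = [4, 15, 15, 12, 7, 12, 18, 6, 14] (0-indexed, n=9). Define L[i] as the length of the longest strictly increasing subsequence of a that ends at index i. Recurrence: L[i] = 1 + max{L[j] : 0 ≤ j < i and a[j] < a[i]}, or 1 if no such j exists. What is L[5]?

3

   i    0    1    2    3    4    5    6    7    8
a[i]    4   15   15   12    7   12   18    6   14
L[i]    1    2    2    2    2    3    4    2    4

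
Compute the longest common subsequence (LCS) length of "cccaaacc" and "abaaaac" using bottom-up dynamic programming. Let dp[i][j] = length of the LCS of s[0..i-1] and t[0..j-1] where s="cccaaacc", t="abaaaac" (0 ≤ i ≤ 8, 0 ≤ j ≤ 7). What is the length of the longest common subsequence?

4

   ''  a  b  a  a  a  a  c
''  0  0  0  0  0  0  0  0
 c  0  0  0  0  0  0  0  1
 c  0  0  0  0  0  0  0  1
 c  0  0  0  0  0  0  0  1
 a  0  1  1  1  1  1  1  1
 a  0  1  1  2  2  2  2  2
 a  0  1  1  2  3  3  3  3
 c  0  1  1  2  3  3  3  4
 c  0  1  1  2  3  3  3  4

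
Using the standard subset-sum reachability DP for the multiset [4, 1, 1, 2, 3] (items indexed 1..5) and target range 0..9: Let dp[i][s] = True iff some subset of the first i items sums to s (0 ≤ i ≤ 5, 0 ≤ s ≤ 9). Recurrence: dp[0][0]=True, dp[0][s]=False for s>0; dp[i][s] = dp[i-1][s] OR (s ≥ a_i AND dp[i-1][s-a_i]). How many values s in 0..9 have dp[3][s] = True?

i\s   0   1   2   3   4   5   6   7   8   9
  0   T   F   F   F   F   F   F   F   F   F
  1   T   F   F   F   T   F   F   F   F   F
  2   T   T   F   F   T   T   F   F   F   F
  3   T   T   T   F   T   T   T   F   F   F
  4   T   T   T   T   T   T   T   T   T   F
  5   T   T   T   T   T   T   T   T   T   T

6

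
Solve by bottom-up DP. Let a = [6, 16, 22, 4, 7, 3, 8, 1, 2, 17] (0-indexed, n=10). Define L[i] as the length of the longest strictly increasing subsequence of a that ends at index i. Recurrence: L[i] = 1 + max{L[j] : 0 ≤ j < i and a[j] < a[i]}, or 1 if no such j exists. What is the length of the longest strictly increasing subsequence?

4

   i    0    1    2    3    4    5    6    7    8    9
a[i]    6   16   22    4    7    3    8    1    2   17
L[i]    1    2    3    1    2    1    3    1    2    4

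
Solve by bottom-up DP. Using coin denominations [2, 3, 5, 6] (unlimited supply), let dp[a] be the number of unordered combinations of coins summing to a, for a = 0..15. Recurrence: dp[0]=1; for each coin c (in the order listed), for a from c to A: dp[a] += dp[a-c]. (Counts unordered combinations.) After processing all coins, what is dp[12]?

8

after  coin     0     1     2     3     4     5     6     7     8     9    10    11    12    13    14    15
          2     1     0     1     0     1     0     1     0     1     0     1     0     1     0     1     0
          3     1     0     1     1     1     1     2     1     2     2     2     2     3     2     3     3
          5     1     0     1     1     1     2     2     2     3     3     4     4     5     5     6     7
          6     1     0     1     1     1     2     3     2     4     4     5     6     8     7    10    11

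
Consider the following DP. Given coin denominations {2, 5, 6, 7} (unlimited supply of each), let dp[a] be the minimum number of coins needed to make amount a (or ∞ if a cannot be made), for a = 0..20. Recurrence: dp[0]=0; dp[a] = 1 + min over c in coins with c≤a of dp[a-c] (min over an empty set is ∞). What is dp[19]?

3

 a  0  1  2  3  4  5  6  7  8  9 10 11 12 13 14 15 16 17 18 19 20
dp  0  -  1  -  2  1  1  1  2  2  2  2  2  2  2  3  3  3  3  3  3
(- denotes ∞ / unreachable)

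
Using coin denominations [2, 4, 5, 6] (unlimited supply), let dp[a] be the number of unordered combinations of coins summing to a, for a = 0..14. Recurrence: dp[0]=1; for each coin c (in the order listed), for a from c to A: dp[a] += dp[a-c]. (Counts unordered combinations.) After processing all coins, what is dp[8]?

4

after  coin     0     1     2     3     4     5     6     7     8     9    10    11    12    13    14
          2     1     0     1     0     1     0     1     0     1     0     1     0     1     0     1
          4     1     0     1     0     2     0     2     0     3     0     3     0     4     0     4
          5     1     0     1     0     2     1     2     1     3     2     4     2     5     3     6
          6     1     0     1     0     2     1     3     1     4     2     6     3     8     4    10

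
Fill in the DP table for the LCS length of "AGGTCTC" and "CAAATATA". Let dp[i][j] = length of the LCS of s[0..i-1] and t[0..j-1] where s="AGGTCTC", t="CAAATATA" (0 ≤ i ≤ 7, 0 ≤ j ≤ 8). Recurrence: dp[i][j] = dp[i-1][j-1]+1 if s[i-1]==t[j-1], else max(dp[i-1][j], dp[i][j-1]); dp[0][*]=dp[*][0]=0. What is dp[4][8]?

2

   ''  C  A  A  A  T  A  T  A
''  0  0  0  0  0  0  0  0  0
 A  0  0  1  1  1  1  1  1  1
 G  0  0  1  1  1  1  1  1  1
 G  0  0  1  1  1  1  1  1  1
 T  0  0  1  1  1  2  2  2  2
 C  0  1  1  1  1  2  2  2  2
 T  0  1  1  1  1  2  2  3  3
 C  0  1  1  1  1  2  2  3  3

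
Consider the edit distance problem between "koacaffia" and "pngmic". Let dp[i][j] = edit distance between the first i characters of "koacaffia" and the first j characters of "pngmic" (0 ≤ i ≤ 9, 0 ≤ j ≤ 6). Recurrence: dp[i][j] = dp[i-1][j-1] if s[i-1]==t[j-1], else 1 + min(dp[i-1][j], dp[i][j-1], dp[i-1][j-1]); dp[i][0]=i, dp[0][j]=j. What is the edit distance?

   ''  p  n  g  m  i  c
''  0  1  2  3  4  5  6
 k  1  1  2  3  4  5  6
 o  2  2  2  3  4  5  6
 a  3  3  3  3  4  5  6
 c  4  4  4  4  4  5  5
 a  5  5  5  5  5  5  6
 f  6  6  6  6  6  6  6
 f  7  7  7  7  7  7  7
 i  8  8  8  8  8  7  8
 a  9  9  9  9  9  8  8

8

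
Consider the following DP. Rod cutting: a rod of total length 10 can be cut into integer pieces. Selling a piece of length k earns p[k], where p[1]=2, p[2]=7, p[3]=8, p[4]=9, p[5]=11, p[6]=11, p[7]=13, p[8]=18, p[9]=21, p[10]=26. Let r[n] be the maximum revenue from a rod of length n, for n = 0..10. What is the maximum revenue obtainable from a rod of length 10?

   n    0    1    2    3    4    5    6    7    8    9   10
r[n]    0    2    7    9   14   16   21   23   28   30   35

35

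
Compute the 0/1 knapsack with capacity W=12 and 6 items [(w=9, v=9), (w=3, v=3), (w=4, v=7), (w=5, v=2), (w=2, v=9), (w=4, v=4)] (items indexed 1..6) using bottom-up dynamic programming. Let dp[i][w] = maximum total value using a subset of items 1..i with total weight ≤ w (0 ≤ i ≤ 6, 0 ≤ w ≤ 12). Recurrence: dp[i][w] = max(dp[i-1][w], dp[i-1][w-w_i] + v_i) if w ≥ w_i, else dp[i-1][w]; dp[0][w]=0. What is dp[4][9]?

10

i\w   0   1   2   3   4   5   6   7   8   9  10  11  12
  0   0   0   0   0   0   0   0   0   0   0   0   0   0
  1   0   0   0   0   0   0   0   0   0   9   9   9   9
  2   0   0   0   3   3   3   3   3   3   9   9   9  12
  3   0   0   0   3   7   7   7  10  10  10  10  10  12
  4   0   0   0   3   7   7   7  10  10  10  10  10  12
  5   0   0   9   9   9  12  16  16  16  19  19  19  19
  6   0   0   9   9   9  12  16  16  16  19  20  20  20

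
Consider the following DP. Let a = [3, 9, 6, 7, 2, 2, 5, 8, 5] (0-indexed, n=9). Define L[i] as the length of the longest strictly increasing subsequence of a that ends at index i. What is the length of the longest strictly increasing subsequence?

   i    0    1    2    3    4    5    6    7    8
a[i]    3    9    6    7    2    2    5    8    5
L[i]    1    2    2    3    1    1    2    4    2

4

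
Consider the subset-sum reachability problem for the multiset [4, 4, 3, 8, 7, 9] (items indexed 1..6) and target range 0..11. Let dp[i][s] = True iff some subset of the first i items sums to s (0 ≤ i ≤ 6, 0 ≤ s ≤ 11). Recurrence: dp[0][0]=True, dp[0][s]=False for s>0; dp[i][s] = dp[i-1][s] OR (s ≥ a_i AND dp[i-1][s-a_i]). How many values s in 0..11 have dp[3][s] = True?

6

i\s   0   1   2   3   4   5   6   7   8   9  10  11
  0   T   F   F   F   F   F   F   F   F   F   F   F
  1   T   F   F   F   T   F   F   F   F   F   F   F
  2   T   F   F   F   T   F   F   F   T   F   F   F
  3   T   F   F   T   T   F   F   T   T   F   F   T
  4   T   F   F   T   T   F   F   T   T   F   F   T
  5   T   F   F   T   T   F   F   T   T   F   T   T
  6   T   F   F   T   T   F   F   T   T   T   T   T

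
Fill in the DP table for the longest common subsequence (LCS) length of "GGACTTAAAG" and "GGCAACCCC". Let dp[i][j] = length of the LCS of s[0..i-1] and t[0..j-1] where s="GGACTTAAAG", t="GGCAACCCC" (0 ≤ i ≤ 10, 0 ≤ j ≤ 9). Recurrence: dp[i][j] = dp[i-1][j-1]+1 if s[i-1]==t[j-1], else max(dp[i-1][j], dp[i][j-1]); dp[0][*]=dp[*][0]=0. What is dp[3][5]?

   ''  G  G  C  A  A  C  C  C  C
''  0  0  0  0  0  0  0  0  0  0
 G  0  1  1  1  1  1  1  1  1  1
 G  0  1  2  2  2  2  2  2  2  2
 A  0  1  2  2  3  3  3  3  3  3
 C  0  1  2  3  3  3  4  4  4  4
 T  0  1  2  3  3  3  4  4  4  4
 T  0  1  2  3  3  3  4  4  4  4
 A  0  1  2  3  4  4  4  4  4  4
 A  0  1  2  3  4  5  5  5  5  5
 A  0  1  2  3  4  5  5  5  5  5
 G  0  1  2  3  4  5  5  5  5  5

3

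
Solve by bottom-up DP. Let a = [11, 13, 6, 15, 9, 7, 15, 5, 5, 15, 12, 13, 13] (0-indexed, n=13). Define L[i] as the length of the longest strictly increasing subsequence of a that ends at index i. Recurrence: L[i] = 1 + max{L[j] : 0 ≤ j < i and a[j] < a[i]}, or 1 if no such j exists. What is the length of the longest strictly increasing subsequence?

4

   i    0    1    2    3    4    5    6    7    8    9   10   11   12
a[i]   11   13    6   15    9    7   15    5    5   15   12   13   13
L[i]    1    2    1    3    2    2    3    1    1    3    3    4    4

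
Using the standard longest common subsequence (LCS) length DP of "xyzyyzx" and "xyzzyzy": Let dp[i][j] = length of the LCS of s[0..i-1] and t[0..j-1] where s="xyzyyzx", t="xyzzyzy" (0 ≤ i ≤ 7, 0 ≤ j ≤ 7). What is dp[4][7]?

4

   ''  x  y  z  z  y  z  y
''  0  0  0  0  0  0  0  0
 x  0  1  1  1  1  1  1  1
 y  0  1  2  2  2  2  2  2
 z  0  1  2  3  3  3  3  3
 y  0  1  2  3  3  4  4  4
 y  0  1  2  3  3  4  4  5
 z  0  1  2  3  4  4  5  5
 x  0  1  2  3  4  4  5  5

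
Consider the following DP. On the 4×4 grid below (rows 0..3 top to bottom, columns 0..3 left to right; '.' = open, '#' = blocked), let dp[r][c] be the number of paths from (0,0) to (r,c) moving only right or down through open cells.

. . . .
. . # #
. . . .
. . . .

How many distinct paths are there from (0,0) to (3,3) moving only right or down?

10

r\c   0   1   2   3
  0   1   1   1   1
  1   1   2   0   0
  2   1   3   3   3
  3   1   4   7  10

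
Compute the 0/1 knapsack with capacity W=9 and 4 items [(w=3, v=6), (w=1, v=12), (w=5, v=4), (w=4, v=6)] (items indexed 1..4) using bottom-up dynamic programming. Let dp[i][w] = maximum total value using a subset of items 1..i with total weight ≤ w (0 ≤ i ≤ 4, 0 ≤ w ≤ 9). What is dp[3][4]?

18

i\w   0   1   2   3   4   5   6   7   8   9
  0   0   0   0   0   0   0   0   0   0   0
  1   0   0   0   6   6   6   6   6   6   6
  2   0  12  12  12  18  18  18  18  18  18
  3   0  12  12  12  18  18  18  18  18  22
  4   0  12  12  12  18  18  18  18  24  24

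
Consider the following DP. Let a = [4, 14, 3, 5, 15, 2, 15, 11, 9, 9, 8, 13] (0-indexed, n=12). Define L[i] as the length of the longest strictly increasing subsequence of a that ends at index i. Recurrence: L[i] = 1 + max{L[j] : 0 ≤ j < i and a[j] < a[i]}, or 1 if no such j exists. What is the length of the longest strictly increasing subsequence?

4

   i    0    1    2    3    4    5    6    7    8    9   10   11
a[i]    4   14    3    5   15    2   15   11    9    9    8   13
L[i]    1    2    1    2    3    1    3    3    3    3    3    4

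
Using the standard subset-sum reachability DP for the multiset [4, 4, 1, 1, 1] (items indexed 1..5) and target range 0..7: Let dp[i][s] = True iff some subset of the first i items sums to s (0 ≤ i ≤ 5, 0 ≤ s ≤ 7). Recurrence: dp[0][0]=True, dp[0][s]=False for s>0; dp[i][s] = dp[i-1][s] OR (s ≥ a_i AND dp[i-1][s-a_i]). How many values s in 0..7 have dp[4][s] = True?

i\s   0   1   2   3   4   5   6   7
  0   T   F   F   F   F   F   F   F
  1   T   F   F   F   T   F   F   F
  2   T   F   F   F   T   F   F   F
  3   T   T   F   F   T   T   F   F
  4   T   T   T   F   T   T   T   F
  5   T   T   T   T   T   T   T   T

6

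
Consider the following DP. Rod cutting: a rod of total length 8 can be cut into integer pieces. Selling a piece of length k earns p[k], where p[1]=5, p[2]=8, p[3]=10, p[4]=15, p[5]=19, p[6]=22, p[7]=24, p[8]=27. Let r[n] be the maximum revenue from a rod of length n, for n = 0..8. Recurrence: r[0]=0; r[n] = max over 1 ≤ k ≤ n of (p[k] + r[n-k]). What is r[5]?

   n    0    1    2    3    4    5    6    7    8
r[n]    0    5   10   15   20   25   30   35   40

25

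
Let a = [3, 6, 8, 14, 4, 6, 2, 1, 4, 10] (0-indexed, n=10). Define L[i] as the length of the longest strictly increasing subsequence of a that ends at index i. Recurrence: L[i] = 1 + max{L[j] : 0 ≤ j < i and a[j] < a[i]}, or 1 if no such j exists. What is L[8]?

2

   i    0    1    2    3    4    5    6    7    8    9
a[i]    3    6    8   14    4    6    2    1    4   10
L[i]    1    2    3    4    2    3    1    1    2    4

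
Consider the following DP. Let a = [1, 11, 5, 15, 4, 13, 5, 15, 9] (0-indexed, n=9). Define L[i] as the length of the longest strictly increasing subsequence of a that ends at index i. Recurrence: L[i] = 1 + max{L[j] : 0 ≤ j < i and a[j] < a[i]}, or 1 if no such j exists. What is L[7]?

4

   i    0    1    2    3    4    5    6    7    8
a[i]    1   11    5   15    4   13    5   15    9
L[i]    1    2    2    3    2    3    3    4    4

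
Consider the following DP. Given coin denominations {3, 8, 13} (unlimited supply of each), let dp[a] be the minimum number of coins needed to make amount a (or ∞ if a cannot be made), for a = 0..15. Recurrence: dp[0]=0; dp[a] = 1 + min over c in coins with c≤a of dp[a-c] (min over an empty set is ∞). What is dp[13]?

 a  0  1  2  3  4  5  6  7  8  9 10 11 12 13 14 15
dp  0  -  -  1  -  -  2  -  1  3  -  2  4  1  3  5
(- denotes ∞ / unreachable)

1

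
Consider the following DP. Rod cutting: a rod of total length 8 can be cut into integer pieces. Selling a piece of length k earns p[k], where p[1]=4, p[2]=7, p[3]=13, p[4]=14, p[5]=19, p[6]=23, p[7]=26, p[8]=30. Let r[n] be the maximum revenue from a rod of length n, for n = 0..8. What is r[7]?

   n    0    1    2    3    4    5    6    7    8
r[n]    0    4    8   13   17   21   26   30   34

30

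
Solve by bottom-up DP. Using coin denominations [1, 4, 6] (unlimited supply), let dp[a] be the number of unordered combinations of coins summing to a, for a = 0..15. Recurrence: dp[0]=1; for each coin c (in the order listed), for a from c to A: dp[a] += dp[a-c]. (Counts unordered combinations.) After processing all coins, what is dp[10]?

after  coin     0     1     2     3     4     5     6     7     8     9    10    11    12    13    14    15
          1     1     1     1     1     1     1     1     1     1     1     1     1     1     1     1     1
          4     1     1     1     1     2     2     2     2     3     3     3     3     4     4     4     4
          6     1     1     1     1     2     2     3     3     4     4     5     5     7     7     8     8

5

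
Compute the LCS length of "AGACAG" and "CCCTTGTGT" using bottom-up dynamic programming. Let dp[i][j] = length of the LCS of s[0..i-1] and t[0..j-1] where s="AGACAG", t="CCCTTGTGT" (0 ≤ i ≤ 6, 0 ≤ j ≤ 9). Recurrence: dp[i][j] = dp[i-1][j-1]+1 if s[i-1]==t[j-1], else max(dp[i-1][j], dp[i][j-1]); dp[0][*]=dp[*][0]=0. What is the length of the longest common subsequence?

2

   ''  C  C  C  T  T  G  T  G  T
''  0  0  0  0  0  0  0  0  0  0
 A  0  0  0  0  0  0  0  0  0  0
 G  0  0  0  0  0  0  1  1  1  1
 A  0  0  0  0  0  0  1  1  1  1
 C  0  1  1  1  1  1  1  1  1  1
 A  0  1  1  1  1  1  1  1  1  1
 G  0  1  1  1  1  1  2  2  2  2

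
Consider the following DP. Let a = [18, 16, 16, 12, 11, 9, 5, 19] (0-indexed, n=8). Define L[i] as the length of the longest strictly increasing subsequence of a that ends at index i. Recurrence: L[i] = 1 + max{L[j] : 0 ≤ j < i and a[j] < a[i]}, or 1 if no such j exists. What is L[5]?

1

   i    0    1    2    3    4    5    6    7
a[i]   18   16   16   12   11    9    5   19
L[i]    1    1    1    1    1    1    1    2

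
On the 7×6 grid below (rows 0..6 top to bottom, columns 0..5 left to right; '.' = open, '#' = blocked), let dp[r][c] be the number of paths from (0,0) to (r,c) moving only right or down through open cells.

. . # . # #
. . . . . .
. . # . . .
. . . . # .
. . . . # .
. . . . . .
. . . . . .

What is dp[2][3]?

r\c   0   1   2   3   4   5
  0   1   1   0   0   0   0
  1   1   2   2   2   2   2
  2   1   3   0   2   4   6
  3   1   4   4   6   0   6
  4   1   5   9  15   0   6
  5   1   6  15  30  30  36
  6   1   7  22  52  82 118

2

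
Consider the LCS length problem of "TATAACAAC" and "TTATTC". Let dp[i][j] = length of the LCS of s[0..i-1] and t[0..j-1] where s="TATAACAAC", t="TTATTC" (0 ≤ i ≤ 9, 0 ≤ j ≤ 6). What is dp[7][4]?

   ''  T  T  A  T  T  C
''  0  0  0  0  0  0  0
 T  0  1  1  1  1  1  1
 A  0  1  1  2  2  2  2
 T  0  1  2  2  3  3  3
 A  0  1  2  3  3  3  3
 A  0  1  2  3  3  3  3
 C  0  1  2  3  3  3  4
 A  0  1  2  3  3  3  4
 A  0  1  2  3  3  3  4
 C  0  1  2  3  3  3  4

3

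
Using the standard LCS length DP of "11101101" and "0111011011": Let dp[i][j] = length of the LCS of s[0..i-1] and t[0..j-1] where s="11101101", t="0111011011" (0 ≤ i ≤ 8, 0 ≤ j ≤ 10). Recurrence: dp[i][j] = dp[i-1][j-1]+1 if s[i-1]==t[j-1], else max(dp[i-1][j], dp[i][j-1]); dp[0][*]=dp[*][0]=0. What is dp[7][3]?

   ''  0  1  1  1  0  1  1  0  1  1
''  0  0  0  0  0  0  0  0  0  0  0
 1  0  0  1  1  1  1  1  1  1  1  1
 1  0  0  1  2  2  2  2  2  2  2  2
 1  0  0  1  2  3  3  3  3  3  3  3
 0  0  1  1  2  3  4  4  4  4  4  4
 1  0  1  2  2  3  4  5  5  5  5  5
 1  0  1  2  3  3  4  5  6  6  6  6
 0  0  1  2  3  3  4  5  6  7  7  7
 1  0  1  2  3  4  4  5  6  7  8  8

3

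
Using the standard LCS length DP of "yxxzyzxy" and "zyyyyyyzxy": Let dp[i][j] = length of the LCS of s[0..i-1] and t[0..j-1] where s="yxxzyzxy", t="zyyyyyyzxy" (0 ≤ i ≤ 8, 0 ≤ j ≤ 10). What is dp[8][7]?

   ''  z  y  y  y  y  y  y  z  x  y
''  0  0  0  0  0  0  0  0  0  0  0
 y  0  0  1  1  1  1  1  1  1  1  1
 x  0  0  1  1  1  1  1  1  1  2  2
 x  0  0  1  1  1  1  1  1  1  2  2
 z  0  1  1  1  1  1  1  1  2  2  2
 y  0  1  2  2  2  2  2  2  2  2  3
 z  0  1  2  2  2  2  2  2  3  3  3
 x  0  1  2  2  2  2  2  2  3  4  4
 y  0  1  2  3  3  3  3  3  3  4  5

3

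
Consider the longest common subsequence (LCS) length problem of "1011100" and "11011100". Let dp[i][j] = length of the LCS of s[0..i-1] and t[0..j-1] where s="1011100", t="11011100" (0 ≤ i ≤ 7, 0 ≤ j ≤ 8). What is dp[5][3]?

2

   ''  1  1  0  1  1  1  0  0
''  0  0  0  0  0  0  0  0  0
 1  0  1  1  1  1  1  1  1  1
 0  0  1  1  2  2  2  2  2  2
 1  0  1  2  2  3  3  3  3  3
 1  0  1  2  2  3  4  4  4  4
 1  0  1  2  2  3  4  5  5  5
 0  0  1  2  3  3  4  5  6  6
 0  0  1  2  3  3  4  5  6  7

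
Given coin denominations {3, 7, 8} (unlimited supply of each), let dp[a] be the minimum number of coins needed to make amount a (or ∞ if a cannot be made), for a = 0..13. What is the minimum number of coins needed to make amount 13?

3

 a  0  1  2  3  4  5  6  7  8  9 10 11 12 13
dp  0  -  -  1  -  -  2  1  1  3  2  2  4  3
(- denotes ∞ / unreachable)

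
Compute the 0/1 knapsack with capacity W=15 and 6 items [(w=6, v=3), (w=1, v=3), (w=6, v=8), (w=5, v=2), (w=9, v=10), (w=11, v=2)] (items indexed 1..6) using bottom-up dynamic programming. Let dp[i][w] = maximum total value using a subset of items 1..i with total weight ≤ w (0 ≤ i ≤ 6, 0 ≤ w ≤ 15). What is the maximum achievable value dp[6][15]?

18

i\w   0   1   2   3   4   5   6   7   8   9  10  11  12  13  14  15
  0   0   0   0   0   0   0   0   0   0   0   0   0   0   0   0   0
  1   0   0   0   0   0   0   3   3   3   3   3   3   3   3   3   3
  2   0   3   3   3   3   3   3   6   6   6   6   6   6   6   6   6
  3   0   3   3   3   3   3   8  11  11  11  11  11  11  14  14  14
  4   0   3   3   3   3   3   8  11  11  11  11  11  13  14  14  14
  5   0   3   3   3   3   3   8  11  11  11  13  13  13  14  14  18
  6   0   3   3   3   3   3   8  11  11  11  13  13  13  14  14  18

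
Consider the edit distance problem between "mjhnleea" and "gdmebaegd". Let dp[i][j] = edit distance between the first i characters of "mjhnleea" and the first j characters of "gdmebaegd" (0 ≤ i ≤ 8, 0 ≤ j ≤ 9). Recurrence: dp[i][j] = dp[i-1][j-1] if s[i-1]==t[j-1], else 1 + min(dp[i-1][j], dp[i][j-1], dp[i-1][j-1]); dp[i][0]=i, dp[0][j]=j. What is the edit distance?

   ''  g  d  m  e  b  a  e  g  d
''  0  1  2  3  4  5  6  7  8  9
 m  1  1  2  2  3  4  5  6  7  8
 j  2  2  2  3  3  4  5  6  7  8
 h  3  3  3  3  4  4  5  6  7  8
 n  4  4  4  4  4  5  5  6  7  8
 l  5  5  5  5  5  5  6  6  7  8
 e  6  6  6  6  5  6  6  6  7  8
 e  7  7  7  7  6  6  7  6  7  8
 a  8  8  8  8  7  7  6  7  7  8

8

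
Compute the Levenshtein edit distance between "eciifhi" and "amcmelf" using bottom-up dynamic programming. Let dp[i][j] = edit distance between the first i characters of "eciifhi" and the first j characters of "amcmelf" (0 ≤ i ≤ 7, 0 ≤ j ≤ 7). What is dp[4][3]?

4

   ''  a  m  c  m  e  l  f
''  0  1  2  3  4  5  6  7
 e  1  1  2  3  4  4  5  6
 c  2  2  2  2  3  4  5  6
 i  3  3  3  3  3  4  5  6
 i  4  4  4  4  4  4  5  6
 f  5  5  5  5  5  5  5  5
 h  6  6  6  6  6  6  6  6
 i  7  7  7  7  7  7  7  7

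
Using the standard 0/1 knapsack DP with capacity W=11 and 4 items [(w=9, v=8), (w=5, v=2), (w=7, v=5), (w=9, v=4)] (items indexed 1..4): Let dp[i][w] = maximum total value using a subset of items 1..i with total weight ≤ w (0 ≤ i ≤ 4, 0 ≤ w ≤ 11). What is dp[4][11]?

8

i\w   0   1   2   3   4   5   6   7   8   9  10  11
  0   0   0   0   0   0   0   0   0   0   0   0   0
  1   0   0   0   0   0   0   0   0   0   8   8   8
  2   0   0   0   0   0   2   2   2   2   8   8   8
  3   0   0   0   0   0   2   2   5   5   8   8   8
  4   0   0   0   0   0   2   2   5   5   8   8   8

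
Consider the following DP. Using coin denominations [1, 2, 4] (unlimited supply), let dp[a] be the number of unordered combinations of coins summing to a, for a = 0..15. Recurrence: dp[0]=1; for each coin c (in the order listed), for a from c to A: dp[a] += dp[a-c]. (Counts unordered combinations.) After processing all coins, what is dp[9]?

9

after  coin     0     1     2     3     4     5     6     7     8     9    10    11    12    13    14    15
          1     1     1     1     1     1     1     1     1     1     1     1     1     1     1     1     1
          2     1     1     2     2     3     3     4     4     5     5     6     6     7     7     8     8
          4     1     1     2     2     4     4     6     6     9     9    12    12    16    16    20    20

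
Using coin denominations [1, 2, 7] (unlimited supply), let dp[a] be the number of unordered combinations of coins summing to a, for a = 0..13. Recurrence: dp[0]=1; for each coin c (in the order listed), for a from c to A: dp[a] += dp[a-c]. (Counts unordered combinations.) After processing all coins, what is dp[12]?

after  coin     0     1     2     3     4     5     6     7     8     9    10    11    12    13
          1     1     1     1     1     1     1     1     1     1     1     1     1     1     1
          2     1     1     2     2     3     3     4     4     5     5     6     6     7     7
          7     1     1     2     2     3     3     4     5     6     7     8     9    10    11

10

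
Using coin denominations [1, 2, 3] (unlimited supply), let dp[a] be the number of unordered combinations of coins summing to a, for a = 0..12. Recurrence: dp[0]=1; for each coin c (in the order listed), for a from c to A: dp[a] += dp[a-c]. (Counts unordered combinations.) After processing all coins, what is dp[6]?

7

after  coin     0     1     2     3     4     5     6     7     8     9    10    11    12
          1     1     1     1     1     1     1     1     1     1     1     1     1     1
          2     1     1     2     2     3     3     4     4     5     5     6     6     7
          3     1     1     2     3     4     5     7     8    10    12    14    16    19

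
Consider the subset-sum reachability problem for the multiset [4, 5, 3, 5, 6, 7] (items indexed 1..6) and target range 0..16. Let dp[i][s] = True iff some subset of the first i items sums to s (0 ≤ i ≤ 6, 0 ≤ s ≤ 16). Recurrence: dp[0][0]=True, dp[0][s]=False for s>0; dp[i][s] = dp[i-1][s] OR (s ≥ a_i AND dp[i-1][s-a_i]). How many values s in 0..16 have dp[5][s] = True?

15

i\s   0   1   2   3   4   5   6   7   8   9  10  11  12  13  14  15  16
  0   T   F   F   F   F   F   F   F   F   F   F   F   F   F   F   F   F
  1   T   F   F   F   T   F   F   F   F   F   F   F   F   F   F   F   F
  2   T   F   F   F   T   T   F   F   F   T   F   F   F   F   F   F   F
  3   T   F   F   T   T   T   F   T   T   T   F   F   T   F   F   F   F
  4   T   F   F   T   T   T   F   T   T   T   T   F   T   T   T   F   F
  5   T   F   F   T   T   T   T   T   T   T   T   T   T   T   T   T   T
  6   T   F   F   T   T   T   T   T   T   T   T   T   T   T   T   T   T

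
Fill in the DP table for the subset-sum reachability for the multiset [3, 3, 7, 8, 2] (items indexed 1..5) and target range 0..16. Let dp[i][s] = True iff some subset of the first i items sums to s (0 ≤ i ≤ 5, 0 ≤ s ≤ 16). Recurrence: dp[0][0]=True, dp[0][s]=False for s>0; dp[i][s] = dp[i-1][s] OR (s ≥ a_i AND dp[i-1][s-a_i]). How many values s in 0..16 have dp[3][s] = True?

6

i\s   0   1   2   3   4   5   6   7   8   9  10  11  12  13  14  15  16
  0   T   F   F   F   F   F   F   F   F   F   F   F   F   F   F   F   F
  1   T   F   F   T   F   F   F   F   F   F   F   F   F   F   F   F   F
  2   T   F   F   T   F   F   T   F   F   F   F   F   F   F   F   F   F
  3   T   F   F   T   F   F   T   T   F   F   T   F   F   T   F   F   F
  4   T   F   F   T   F   F   T   T   T   F   T   T   F   T   T   T   F
  5   T   F   T   T   F   T   T   T   T   T   T   T   T   T   T   T   T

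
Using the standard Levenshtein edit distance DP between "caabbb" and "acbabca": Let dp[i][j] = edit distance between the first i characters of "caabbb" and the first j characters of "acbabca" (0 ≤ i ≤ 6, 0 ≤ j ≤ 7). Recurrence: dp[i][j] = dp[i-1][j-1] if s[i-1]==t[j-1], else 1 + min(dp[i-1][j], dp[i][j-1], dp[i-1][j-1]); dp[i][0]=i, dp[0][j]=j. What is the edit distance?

   ''  a  c  b  a  b  c  a
''  0  1  2  3  4  5  6  7
 c  1  1  1  2  3  4  5  6
 a  2  1  2  2  2  3  4  5
 a  3  2  2  3  2  3  4  4
 b  4  3  3  2  3  2  3  4
 b  5  4  4  3  3  3  3  4
 b  6  5  5  4  4  3  4  4

4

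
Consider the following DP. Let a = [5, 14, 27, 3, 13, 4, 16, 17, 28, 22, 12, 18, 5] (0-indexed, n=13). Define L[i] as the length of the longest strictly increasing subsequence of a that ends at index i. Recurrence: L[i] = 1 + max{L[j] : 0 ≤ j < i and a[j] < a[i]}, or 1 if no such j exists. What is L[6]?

   i    0    1    2    3    4    5    6    7    8    9   10   11   12
a[i]    5   14   27    3   13    4   16   17   28   22   12   18    5
L[i]    1    2    3    1    2    2    3    4    5    5    3    5    3

3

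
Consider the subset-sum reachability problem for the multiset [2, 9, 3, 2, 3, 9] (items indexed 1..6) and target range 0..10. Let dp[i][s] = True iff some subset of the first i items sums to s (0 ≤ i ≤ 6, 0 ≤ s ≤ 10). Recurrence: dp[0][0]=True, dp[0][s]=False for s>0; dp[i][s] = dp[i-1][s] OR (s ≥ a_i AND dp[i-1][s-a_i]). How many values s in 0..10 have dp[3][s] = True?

i\s   0   1   2   3   4   5   6   7   8   9  10
  0   T   F   F   F   F   F   F   F   F   F   F
  1   T   F   T   F   F   F   F   F   F   F   F
  2   T   F   T   F   F   F   F   F   F   T   F
  3   T   F   T   T   F   T   F   F   F   T   F
  4   T   F   T   T   T   T   F   T   F   T   F
  5   T   F   T   T   T   T   T   T   T   T   T
  6   T   F   T   T   T   T   T   T   T   T   T

5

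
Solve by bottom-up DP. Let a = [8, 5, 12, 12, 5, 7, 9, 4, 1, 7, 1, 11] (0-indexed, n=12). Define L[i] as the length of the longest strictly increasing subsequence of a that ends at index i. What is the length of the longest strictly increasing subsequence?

4

   i    0    1    2    3    4    5    6    7    8    9   10   11
a[i]    8    5   12   12    5    7    9    4    1    7    1   11
L[i]    1    1    2    2    1    2    3    1    1    2    1    4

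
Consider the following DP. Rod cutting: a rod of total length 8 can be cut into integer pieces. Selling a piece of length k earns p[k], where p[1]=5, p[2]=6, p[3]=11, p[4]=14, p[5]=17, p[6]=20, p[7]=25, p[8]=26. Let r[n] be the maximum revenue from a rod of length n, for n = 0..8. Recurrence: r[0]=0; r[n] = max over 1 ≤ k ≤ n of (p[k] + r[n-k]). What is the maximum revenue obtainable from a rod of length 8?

40

   n    0    1    2    3    4    5    6    7    8
r[n]    0    5   10   15   20   25   30   35   40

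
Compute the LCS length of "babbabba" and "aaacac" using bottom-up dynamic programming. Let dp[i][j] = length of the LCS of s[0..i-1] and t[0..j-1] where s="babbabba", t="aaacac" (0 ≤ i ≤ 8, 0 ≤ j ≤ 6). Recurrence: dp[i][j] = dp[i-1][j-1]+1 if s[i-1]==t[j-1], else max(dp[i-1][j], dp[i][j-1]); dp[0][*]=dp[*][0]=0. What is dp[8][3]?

   ''  a  a  a  c  a  c
''  0  0  0  0  0  0  0
 b  0  0  0  0  0  0  0
 a  0  1  1  1  1  1  1
 b  0  1  1  1  1  1  1
 b  0  1  1  1  1  1  1
 a  0  1  2  2  2  2  2
 b  0  1  2  2  2  2  2
 b  0  1  2  2  2  2  2
 a  0  1  2  3  3  3  3

3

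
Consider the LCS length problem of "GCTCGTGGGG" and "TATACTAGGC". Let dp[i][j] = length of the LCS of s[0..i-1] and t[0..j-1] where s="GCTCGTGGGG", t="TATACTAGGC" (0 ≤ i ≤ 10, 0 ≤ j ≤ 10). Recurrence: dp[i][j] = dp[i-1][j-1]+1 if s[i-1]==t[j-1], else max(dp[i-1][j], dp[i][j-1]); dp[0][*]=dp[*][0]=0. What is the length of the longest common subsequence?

   ''  T  A  T  A  C  T  A  G  G  C
''  0  0  0  0  0  0  0  0  0  0  0
 G  0  0  0  0  0  0  0  0  1  1  1
 C  0  0  0  0  0  1  1  1  1  1  2
 T  0  1  1  1  1  1  2  2  2  2  2
 C  0  1  1  1  1  2  2  2  2  2  3
 G  0  1  1  1  1  2  2  2  3  3  3
 T  0  1  1  2  2  2  3  3  3  3  3
 G  0  1  1  2  2  2  3  3  4  4  4
 G  0  1  1  2  2  2  3  3  4  5  5
 G  0  1  1  2  2  2  3  3  4  5  5
 G  0  1  1  2  2  2  3  3  4  5  5

5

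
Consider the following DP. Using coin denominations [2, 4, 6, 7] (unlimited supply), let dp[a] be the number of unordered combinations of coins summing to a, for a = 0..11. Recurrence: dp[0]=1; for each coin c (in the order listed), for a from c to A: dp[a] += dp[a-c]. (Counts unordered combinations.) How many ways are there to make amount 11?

after  coin     0     1     2     3     4     5     6     7     8     9    10    11
          2     1     0     1     0     1     0     1     0     1     0     1     0
          4     1     0     1     0     2     0     2     0     3     0     3     0
          6     1     0     1     0     2     0     3     0     4     0     5     0
          7     1     0     1     0     2     0     3     1     4     1     5     2

2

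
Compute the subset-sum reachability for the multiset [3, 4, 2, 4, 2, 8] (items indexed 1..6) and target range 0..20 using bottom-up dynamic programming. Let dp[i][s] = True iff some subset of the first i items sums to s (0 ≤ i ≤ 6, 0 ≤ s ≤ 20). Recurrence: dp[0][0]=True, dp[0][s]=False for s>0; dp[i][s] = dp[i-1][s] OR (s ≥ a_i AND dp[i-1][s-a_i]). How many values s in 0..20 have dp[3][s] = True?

8

i\s   0   1   2   3   4   5   6   7   8   9  10  11  12  13  14  15  16  17  18  19  20
  0   T   F   F   F   F   F   F   F   F   F   F   F   F   F   F   F   F   F   F   F   F
  1   T   F   F   T   F   F   F   F   F   F   F   F   F   F   F   F   F   F   F   F   F
  2   T   F   F   T   T   F   F   T   F   F   F   F   F   F   F   F   F   F   F   F   F
  3   T   F   T   T   T   T   T   T   F   T   F   F   F   F   F   F   F   F   F   F   F
  4   T   F   T   T   T   T   T   T   T   T   T   T   F   T   F   F   F   F   F   F   F
  5   T   F   T   T   T   T   T   T   T   T   T   T   T   T   F   T   F   F   F   F   F
  6   T   F   T   T   T   T   T   T   T   T   T   T   T   T   T   T   T   T   T   T   T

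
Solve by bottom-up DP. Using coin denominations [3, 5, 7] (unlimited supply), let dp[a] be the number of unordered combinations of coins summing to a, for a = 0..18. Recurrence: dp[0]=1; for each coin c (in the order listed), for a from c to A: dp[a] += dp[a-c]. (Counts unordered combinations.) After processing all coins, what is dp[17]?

3

after  coin     0     1     2     3     4     5     6     7     8     9    10    11    12    13    14    15    16    17    18
          3     1     0     0     1     0     0     1     0     0     1     0     0     1     0     0     1     0     0     1
          5     1     0     0     1     0     1     1     0     1     1     1     1     1     1     1     2     1     1     2
          7     1     0     0     1     0     1     1     1     1     1     2     1     2     2     2     3     2     3     3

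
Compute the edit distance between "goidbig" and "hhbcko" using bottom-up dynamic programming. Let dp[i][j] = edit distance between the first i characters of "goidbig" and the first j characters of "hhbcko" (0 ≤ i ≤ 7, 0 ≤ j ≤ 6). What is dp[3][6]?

6

   ''  h  h  b  c  k  o
''  0  1  2  3  4  5  6
 g  1  1  2  3  4  5  6
 o  2  2  2  3  4  5  5
 i  3  3  3  3  4  5  6
 d  4  4  4  4  4  5  6
 b  5  5  5  4  5  5  6
 i  6  6  6  5  5  6  6
 g  7  7  7  6  6  6  7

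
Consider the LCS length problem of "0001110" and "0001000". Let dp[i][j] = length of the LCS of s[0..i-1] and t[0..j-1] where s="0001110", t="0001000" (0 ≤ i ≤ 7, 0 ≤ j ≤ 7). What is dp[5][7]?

4

   ''  0  0  0  1  0  0  0
''  0  0  0  0  0  0  0  0
 0  0  1  1  1  1  1  1  1
 0  0  1  2  2  2  2  2  2
 0  0  1  2  3  3  3  3  3
 1  0  1  2  3  4  4  4  4
 1  0  1  2  3  4  4  4  4
 1  0  1  2  3  4  4  4  4
 0  0  1  2  3  4  5  5  5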